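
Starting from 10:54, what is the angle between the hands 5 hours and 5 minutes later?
First find the time 5 hours and 5 minutes after 10:54.
Total minutes: 10 x 60 + 54 + 5 x 60 + 5 = 959.
959 mod 720 = 239 minutes = 3:59.
Now compute the angle at 3:59:
Hour hand: 3 x 30 + 59 x 0.5 = 119.5 degrees
Minute hand: 59 x 6 = 354 degrees
Difference: |119.5 - 354| = 234.5 degrees
Smaller angle: 360 - 234.5 = 125.5 degrees

Final answer: 125.5 degrees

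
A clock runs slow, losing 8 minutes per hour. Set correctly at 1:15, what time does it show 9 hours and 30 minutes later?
For every 60 true minutes, the faulty clock advances 60 - 8 = 52 minutes.
True elapsed: 9 hours and 30 minutes = 570 minutes.
Faulty clock advances: 570 x 52/60 = 494 minutes (drift: 76 minutes behind).
Shown time: 1:15 + 494 minutes = 9:29.

Final answer: 9:29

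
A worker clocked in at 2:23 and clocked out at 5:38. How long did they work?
From 2:23 to 5:38:
(5 x 60 + 38) - (2 x 60 + 23) = 338 - 143 = 195 minutes
= 3 hours and 15 minutes

Final answer: 3 hours and 15 minutes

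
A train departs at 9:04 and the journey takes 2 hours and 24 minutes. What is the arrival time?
Starting time: 9:04
Adding 24 minutes to 4 minutes: 4 + 24 = 28 minutes
Adding 2 hours: 9 + 2 = 11
Final time: 11:28

Final answer: 11:28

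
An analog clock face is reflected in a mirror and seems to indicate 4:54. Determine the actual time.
Reflection across the vertical (12-6) axis maps a hand at angle A degrees to (360 - A) degrees, which sends a reading of T minutes past 12:00 to (720 - T) minutes past 12:00.
Mirror reads 4:54 = 294 minutes past 12:00.
Actual time: (720 - 294) mod 720 = 426 minutes = 7:06.

Final answer: 7:06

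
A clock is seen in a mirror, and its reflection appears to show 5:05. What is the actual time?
Reflection across the vertical (12-6) axis maps a hand at angle A degrees to (360 - A) degrees, which sends a reading of T minutes past 12:00 to (720 - T) minutes past 12:00.
Mirror reads 5:05 = 305 minutes past 12:00.
Actual time: (720 - 305) mod 720 = 415 minutes = 6:55.

Final answer: 6:55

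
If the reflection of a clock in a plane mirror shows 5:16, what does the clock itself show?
Reflection across the vertical (12-6) axis maps a hand at angle A degrees to (360 - A) degrees, which sends a reading of T minutes past 12:00 to (720 - T) minutes past 12:00.
Mirror reads 5:16 = 316 minutes past 12:00.
Actual time: (720 - 316) mod 720 = 404 minutes = 6:44.

Final answer: 6:44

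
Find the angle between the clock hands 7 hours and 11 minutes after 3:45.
First find the time 7 hours and 11 minutes after 3:45.
Total minutes: 3 x 60 + 45 + 7 x 60 + 11 = 656.
656 mod 720 = 656 minutes = 10:56.
Now compute the angle at 10:56:
Hour hand: 10 x 30 + 56 x 0.5 = 328 degrees
Minute hand: 56 x 6 = 336 degrees
Difference: |328 - 336| = 8 degrees
The angle is 8 degrees

Final answer: 8 degrees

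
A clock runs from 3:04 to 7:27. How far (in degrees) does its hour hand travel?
The hour hand moves 0.5 degrees per minute.
Time elapsed: 7:27 - 3:04 = 263 minutes
Angular displacement: 263 x 0.5 = 131.5 degrees

Final answer: 131.5 degrees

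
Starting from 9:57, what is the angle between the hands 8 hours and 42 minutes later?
First find the time 8 hours and 42 minutes after 9:57.
Total minutes: 9 x 60 + 57 + 8 x 60 + 42 = 1119.
1119 mod 720 = 399 minutes = 6:39.
Now compute the angle at 6:39:
Hour hand: 6 x 30 + 39 x 0.5 = 199.5 degrees
Minute hand: 39 x 6 = 234 degrees
Difference: |199.5 - 234| = 34.5 degrees
The angle is 34.5 degrees

Final answer: 34.5 degrees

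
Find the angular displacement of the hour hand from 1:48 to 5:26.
The hour hand moves 0.5 degrees per minute.
Time elapsed: 5:26 - 1:48 = 218 minutes
Angular displacement: 218 x 0.5 = 109 degrees

Final answer: 109 degrees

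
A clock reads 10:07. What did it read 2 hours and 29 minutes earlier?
Starting time: 10:07 = 607 total minutes past 12:00
Subtracting: 2 hours and 29 minutes = 149 minutes
607 - 149 = 458 minutes
= 7 hours and 38 minutes past 12:00 = 7:38

Final answer: 7:38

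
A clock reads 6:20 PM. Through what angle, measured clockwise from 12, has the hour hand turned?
The hour hand moves 30 degrees per hour and 0.5 degrees per minute.
At 6:20: (6) x 30 + 20 x 0.5 = 180 + 10 = 190 degrees

Final answer: 190 degrees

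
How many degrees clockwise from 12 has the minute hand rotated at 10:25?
The minute hand moves 6 degrees per minute.
At 10:25: 25 x 6 = 150 degrees

Final answer: 150 degrees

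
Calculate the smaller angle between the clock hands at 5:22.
Hour hand position: 5 x 30 + 22 x 0.5 = 161 degrees
Minute hand position: 22 x 6 = 132 degrees
Difference: |161 - 132| = 29 degrees
The angle between the hands is 29 degrees

Final answer: 29 degrees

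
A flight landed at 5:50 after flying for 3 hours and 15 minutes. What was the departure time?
Starting time: 5:50 = 350 total minutes past 12:00
Subtracting: 3 hours and 15 minutes = 195 minutes
350 - 195 = 155 minutes
= 2 hours and 35 minutes past 12:00 = 2:35

Final answer: 2:35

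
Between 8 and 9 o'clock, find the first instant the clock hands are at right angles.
At t minutes past 8:00, the hour hand is at 30 x 8 + 0.5t degrees and the minute hand is at 6t degrees.
The smaller angle between them is 90 degrees when |30H - 5.5t| = 90 or |30H - 5.5t| = 270.
With H = 8, solve 30 x 8 - 5.5t = +/- target for each target:
  t = (30 x 8 - 90) / 5.5 = 27.27
  t = (30 x 8 + 90) / 5.5 = 60 (outside (0, 60))
  t = (30 x 8 - 270) / 5.5 = -5.45 (outside (0, 60))
  t = (30 x 8 + 270) / 5.5 = 92.73 (outside (0, 60))
Valid solutions in (0, 60): {27.27} minutes.
First occurrence: t = 27.27 minutes.
The hands are at right angles at 27.27 minutes past 8:00.

Final answer: 27.27 minutes past 8:00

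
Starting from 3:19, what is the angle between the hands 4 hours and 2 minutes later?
First find the time 4 hours and 2 minutes after 3:19.
Total minutes: 3 x 60 + 19 + 4 x 60 + 2 = 441.
441 mod 720 = 441 minutes = 7:21.
Now compute the angle at 7:21:
Hour hand: 7 x 30 + 21 x 0.5 = 220.5 degrees
Minute hand: 21 x 6 = 126 degrees
Difference: |220.5 - 126| = 94.5 degrees
The angle is 94.5 degrees

Final answer: 94.5 degrees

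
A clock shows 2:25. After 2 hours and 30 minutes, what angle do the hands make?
First find the time 2 hours and 30 minutes after 2:25.
Total minutes: 2 x 60 + 25 + 2 x 60 + 30 = 295.
295 mod 720 = 295 minutes = 4:55.
Now compute the angle at 4:55:
Hour hand: 4 x 30 + 55 x 0.5 = 147.5 degrees
Minute hand: 55 x 6 = 330 degrees
Difference: |147.5 - 330| = 182.5 degrees
Smaller angle: 360 - 182.5 = 177.5 degrees

Final answer: 177.5 degrees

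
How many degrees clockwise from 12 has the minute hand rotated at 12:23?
The minute hand moves 6 degrees per minute.
At 12:23: 23 x 6 = 138 degrees

Final answer: 138 degrees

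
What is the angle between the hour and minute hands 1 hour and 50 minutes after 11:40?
First find the time 1 hour and 50 minutes after 11:40.
Total minutes: 11 x 60 + 40 + 1 x 60 + 50 = 810.
810 mod 720 = 90 minutes = 1:30.
Now compute the angle at 1:30:
Hour hand: 1 x 30 + 30 x 0.5 = 45 degrees
Minute hand: 30 x 6 = 180 degrees
Difference: |45 - 180| = 135 degrees
The angle is 135 degrees

Final answer: 135 degrees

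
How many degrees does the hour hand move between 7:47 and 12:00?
The hour hand moves 0.5 degrees per minute.
Time elapsed: 12:00 - 7:47 = 253 minutes
Angular displacement: 253 x 0.5 = 126.5 degrees

Final answer: 126.5 degrees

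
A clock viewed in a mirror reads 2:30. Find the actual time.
Reflection across the vertical (12-6) axis maps a hand at angle A degrees to (360 - A) degrees, which sends a reading of T minutes past 12:00 to (720 - T) minutes past 12:00.
Mirror reads 2:30 = 150 minutes past 12:00.
Actual time: (720 - 150) mod 720 = 570 minutes = 9:30.

Final answer: 9:30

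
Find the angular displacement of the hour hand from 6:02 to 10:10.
The hour hand moves 0.5 degrees per minute.
Time elapsed: 10:10 - 6:02 = 248 minutes
Angular displacement: 248 x 0.5 = 124 degrees

Final answer: 124 degrees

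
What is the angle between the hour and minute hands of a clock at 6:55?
Hour hand position: 6 x 30 + 55 x 0.5 = 207.5 degrees
Minute hand position: 55 x 6 = 330 degrees
Difference: |207.5 - 330| = 122.5 degrees
The angle between the hands is 122.5 degrees

Final answer: 122.5 degrees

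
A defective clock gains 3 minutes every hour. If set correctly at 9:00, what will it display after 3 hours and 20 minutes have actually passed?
For every 60 true minutes, the faulty clock advances 60 + 3 = 63 minutes.
True elapsed: 3 hours and 20 minutes = 200 minutes.
Faulty clock advances: 200 x 63/60 = 210 minutes (drift: 10 minutes ahead).
Shown time: 9:00 + 210 minutes = 12:30.

Final answer: 12:30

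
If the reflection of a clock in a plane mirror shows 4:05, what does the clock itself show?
Reflection across the vertical (12-6) axis maps a hand at angle A degrees to (360 - A) degrees, which sends a reading of T minutes past 12:00 to (720 - T) minutes past 12:00.
Mirror reads 4:05 = 245 minutes past 12:00.
Actual time: (720 - 245) mod 720 = 475 minutes = 7:55.

Final answer: 7:55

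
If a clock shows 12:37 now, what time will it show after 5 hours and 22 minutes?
Starting time: 12:37
Adding 22 minutes to 37 minutes: 37 + 22 = 59 minutes
Adding 5 hours: 12 + 5 = 17 - 12 = 5
Final time: 5:59

Final answer: 5:59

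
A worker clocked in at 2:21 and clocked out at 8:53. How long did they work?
From 2:21 to 8:53:
(8 x 60 + 53) - (2 x 60 + 21) = 533 - 141 = 392 minutes
= 6 hours and 32 minutes

Final answer: 6 hours and 32 minutes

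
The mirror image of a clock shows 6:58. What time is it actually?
Reflection across the vertical (12-6) axis maps a hand at angle A degrees to (360 - A) degrees, which sends a reading of T minutes past 12:00 to (720 - T) minutes past 12:00.
Mirror reads 6:58 = 418 minutes past 12:00.
Actual time: (720 - 418) mod 720 = 302 minutes = 5:02.

Final answer: 5:02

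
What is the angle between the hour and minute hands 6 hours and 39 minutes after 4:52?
First find the time 6 hours and 39 minutes after 4:52.
Total minutes: 4 x 60 + 52 + 6 x 60 + 39 = 691.
691 mod 720 = 691 minutes = 11:31.
Now compute the angle at 11:31:
Hour hand: 11 x 30 + 31 x 0.5 = 345.5 degrees
Minute hand: 31 x 6 = 186 degrees
Difference: |345.5 - 186| = 159.5 degrees
The angle is 159.5 degrees

Final answer: 159.5 degrees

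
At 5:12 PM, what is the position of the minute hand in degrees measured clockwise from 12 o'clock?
The minute hand moves 6 degrees per minute.
At 5:12: 12 x 6 = 72 degrees

Final answer: 72 degrees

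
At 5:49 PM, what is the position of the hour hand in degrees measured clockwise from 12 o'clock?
The hour hand moves 30 degrees per hour and 0.5 degrees per minute.
At 5:49: (5) x 30 + 49 x 0.5 = 150 + 24.5 = 174.5 degrees

Final answer: 174.5 degrees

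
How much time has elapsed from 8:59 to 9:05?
From 8:59 to 9:05:
(9 x 60 + 5) - (8 x 60 + 59) = 545 - 539 = 6 minutes
= 6 minutes

Final answer: 6 minutes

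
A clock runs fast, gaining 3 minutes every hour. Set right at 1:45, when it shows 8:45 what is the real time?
For every 60 true minutes, the faulty clock advances 63 minutes, so 1 faulty-clock minute corresponds to 60/63 true minutes.
From 1:45 to 8:45 on the faulty dial is 420 minutes.
True elapsed: 420 x 60/63 = 400 minutes = 6 hours and 40 minutes.
True time: 1:45 + 6 hours and 40 minutes = 8:25.

Final answer: 8:25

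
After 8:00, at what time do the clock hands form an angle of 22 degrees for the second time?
At t minutes past 8:00, the hour hand is at 30 x 8 + 0.5t degrees and the minute hand is at 6t degrees.
The smaller angle between them is 22 degrees when |30H - 5.5t| = 22 or |30H - 5.5t| = 338.
With H = 8, solve 30 x 8 - 5.5t = +/- target for each target:
  t = (30 x 8 - 22) / 5.5 = 39.64
  t = (30 x 8 + 22) / 5.5 = 47.64
  t = (30 x 8 - 338) / 5.5 = -17.82 (outside (0, 60))
  t = (30 x 8 + 338) / 5.5 = 105.09 (outside (0, 60))
Valid solutions in (0, 60): {39.64, 47.64} minutes.
The second occurrence is t = 47.64 minutes.
The hands form a 22-degree angle at 47.64 minutes past 8:00.

Final answer: 47.64 minutes past 8:00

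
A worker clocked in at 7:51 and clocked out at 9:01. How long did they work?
From 7:51 to 9:01:
(9 x 60 + 1) - (7 x 60 + 51) = 541 - 471 = 70 minutes
= 1 hour and 10 minutes

Final answer: 1 hour and 10 minutes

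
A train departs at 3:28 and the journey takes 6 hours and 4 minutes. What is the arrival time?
Starting time: 3:28
Adding 4 minutes to 28 minutes: 28 + 4 = 32 minutes
Adding 6 hours: 3 + 6 = 9
Final time: 9:32

Final answer: 9:32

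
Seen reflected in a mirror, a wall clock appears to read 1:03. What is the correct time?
Reflection across the vertical (12-6) axis maps a hand at angle A degrees to (360 - A) degrees, which sends a reading of T minutes past 12:00 to (720 - T) minutes past 12:00.
Mirror reads 1:03 = 63 minutes past 12:00.
Actual time: (720 - 63) mod 720 = 657 minutes = 10:57.

Final answer: 10:57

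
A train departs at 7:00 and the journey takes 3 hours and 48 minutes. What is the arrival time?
Starting time: 7:00
Adding 48 minutes to 0 minutes: 0 + 48 = 48 minutes
Adding 3 hours: 7 + 3 = 10
Final time: 10:48

Final answer: 10:48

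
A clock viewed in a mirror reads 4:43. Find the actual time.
Reflection across the vertical (12-6) axis maps a hand at angle A degrees to (360 - A) degrees, which sends a reading of T minutes past 12:00 to (720 - T) minutes past 12:00.
Mirror reads 4:43 = 283 minutes past 12:00.
Actual time: (720 - 283) mod 720 = 437 minutes = 7:17.

Final answer: 7:17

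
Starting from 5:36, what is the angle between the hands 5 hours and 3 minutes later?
First find the time 5 hours and 3 minutes after 5:36.
Total minutes: 5 x 60 + 36 + 5 x 60 + 3 = 639.
639 mod 720 = 639 minutes = 10:39.
Now compute the angle at 10:39:
Hour hand: 10 x 30 + 39 x 0.5 = 319.5 degrees
Minute hand: 39 x 6 = 234 degrees
Difference: |319.5 - 234| = 85.5 degrees
The angle is 85.5 degrees

Final answer: 85.5 degrees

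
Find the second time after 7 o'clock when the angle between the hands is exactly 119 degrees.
At t minutes past 7:00, the hour hand is at 30 x 7 + 0.5t degrees and the minute hand is at 6t degrees.
The smaller angle between them is 119 degrees when |30H - 5.5t| = 119 or |30H - 5.5t| = 241.
With H = 7, solve 30 x 7 - 5.5t = +/- target for each target:
  t = (30 x 7 - 119) / 5.5 = 16.55
  t = (30 x 7 + 119) / 5.5 = 59.82
  t = (30 x 7 - 241) / 5.5 = -5.64 (outside (0, 60))
  t = (30 x 7 + 241) / 5.5 = 82 (outside (0, 60))
Valid solutions in (0, 60): {16.55, 59.82} minutes.
The second occurrence is t = 59.82 minutes.
The hands form a 119-degree angle at 59.82 minutes past 7:00.

Final answer: 59.82 minutes past 7:00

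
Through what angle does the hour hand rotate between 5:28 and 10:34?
The hour hand moves 0.5 degrees per minute.
Time elapsed: 10:34 - 5:28 = 306 minutes
Angular displacement: 306 x 0.5 = 153 degrees

Final answer: 153 degrees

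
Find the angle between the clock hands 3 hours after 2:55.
First find the time 3 hours after 2:55.
Total minutes: 2 x 60 + 55 + 3 x 60 + 0 = 355.
355 mod 720 = 355 minutes = 5:55.
Now compute the angle at 5:55:
Hour hand: 5 x 30 + 55 x 0.5 = 177.5 degrees
Minute hand: 55 x 6 = 330 degrees
Difference: |177.5 - 330| = 152.5 degrees
The angle is 152.5 degrees

Final answer: 152.5 degrees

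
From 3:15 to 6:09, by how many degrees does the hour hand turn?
The hour hand moves 0.5 degrees per minute.
Time elapsed: 6:09 - 3:15 = 174 minutes
Angular displacement: 174 x 0.5 = 87 degrees

Final answer: 87 degrees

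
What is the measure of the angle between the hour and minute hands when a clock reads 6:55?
Hour hand position: 6 x 30 + 55 x 0.5 = 207.5 degrees
Minute hand position: 55 x 6 = 330 degrees
Difference: |207.5 - 330| = 122.5 degrees
The angle between the hands is 122.5 degrees

Final answer: 122.5 degrees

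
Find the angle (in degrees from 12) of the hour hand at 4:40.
The hour hand moves 30 degrees per hour and 0.5 degrees per minute.
At 4:40: (4) x 30 + 40 x 0.5 = 120 + 20 = 140 degrees

Final answer: 140 degrees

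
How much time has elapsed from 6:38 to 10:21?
From 6:38 to 10:21:
(10 x 60 + 21) - (6 x 60 + 38) = 621 - 398 = 223 minutes
= 3 hours and 43 minutes

Final answer: 3 hours and 43 minutes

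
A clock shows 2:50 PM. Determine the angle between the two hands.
Hour hand position: 2 x 30 + 50 x 0.5 = 85 degrees
Minute hand position: 50 x 6 = 300 degrees
Difference: |85 - 300| = 215 degrees
Since 215 > 180, the smaller angle is 360 - 215 = 145 degrees

Final answer: 145 degrees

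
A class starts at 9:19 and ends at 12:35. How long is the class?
From 9:19 to 12:35:
(12 x 60 + 35) - (9 x 60 + 19) = 755 - 559 = 196 minutes
= 3 hours and 16 minutes

Final answer: 3 hours and 16 minutes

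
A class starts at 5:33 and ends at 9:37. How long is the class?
From 5:33 to 9:37:
(9 x 60 + 37) - (5 x 60 + 33) = 577 - 333 = 244 minutes
= 4 hours and 4 minutes

Final answer: 4 hours and 4 minutes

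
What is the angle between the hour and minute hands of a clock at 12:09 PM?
Hour hand position: 0 x 30 + 9 x 0.5 = 4.5 degrees
Minute hand position: 9 x 6 = 54 degrees
Difference: |4.5 - 54| = 49.5 degrees
The angle between the hands is 49.5 degrees

Final answer: 49.5 degrees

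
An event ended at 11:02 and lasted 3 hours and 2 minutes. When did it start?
Starting time: 11:02 = 662 total minutes past 12:00
Subtracting: 3 hours and 2 minutes = 182 minutes
662 - 182 = 480 minutes
= 8 hours past 12:00 = 8:00

Final answer: 8:00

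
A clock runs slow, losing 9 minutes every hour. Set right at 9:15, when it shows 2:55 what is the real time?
For every 60 true minutes, the faulty clock advances 51 minutes, so 1 faulty-clock minute corresponds to 60/51 true minutes.
From 9:15 to 2:55 on the faulty dial is 340 minutes.
True elapsed: 340 x 60/51 = 400 minutes = 6 hours and 40 minutes.
True time: 9:15 + 6 hours and 40 minutes = 3:55.

Final answer: 3:55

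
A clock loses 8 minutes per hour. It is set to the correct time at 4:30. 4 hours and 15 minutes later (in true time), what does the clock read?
For every 60 true minutes, the faulty clock advances 60 - 8 = 52 minutes.
True elapsed: 4 hours and 15 minutes = 255 minutes.
Faulty clock advances: 255 x 52/60 = 221 minutes (drift: 34 minutes behind).
Shown time: 4:30 + 221 minutes = 8:11.

Final answer: 8:11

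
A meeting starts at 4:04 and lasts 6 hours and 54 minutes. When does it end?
Starting time: 4:04
Adding 54 minutes to 4 minutes: 4 + 54 = 58 minutes
Adding 6 hours: 4 + 6 = 10
Final time: 10:58

Final answer: 10:58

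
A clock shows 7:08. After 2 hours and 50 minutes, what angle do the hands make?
First find the time 2 hours and 50 minutes after 7:08.
Total minutes: 7 x 60 + 8 + 2 x 60 + 50 = 598.
598 mod 720 = 598 minutes = 9:58.
Now compute the angle at 9:58:
Hour hand: 9 x 30 + 58 x 0.5 = 299 degrees
Minute hand: 58 x 6 = 348 degrees
Difference: |299 - 348| = 49 degrees
The angle is 49 degrees

Final answer: 49 degrees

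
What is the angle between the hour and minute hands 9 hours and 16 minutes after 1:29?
First find the time 9 hours and 16 minutes after 1:29.
Total minutes: 1 x 60 + 29 + 9 x 60 + 16 = 645.
645 mod 720 = 645 minutes = 10:45.
Now compute the angle at 10:45:
Hour hand: 10 x 30 + 45 x 0.5 = 322.5 degrees
Minute hand: 45 x 6 = 270 degrees
Difference: |322.5 - 270| = 52.5 degrees
The angle is 52.5 degrees

Final answer: 52.5 degrees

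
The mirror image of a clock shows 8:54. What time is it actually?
Reflection across the vertical (12-6) axis maps a hand at angle A degrees to (360 - A) degrees, which sends a reading of T minutes past 12:00 to (720 - T) minutes past 12:00.
Mirror reads 8:54 = 534 minutes past 12:00.
Actual time: (720 - 534) mod 720 = 186 minutes = 3:06.

Final answer: 3:06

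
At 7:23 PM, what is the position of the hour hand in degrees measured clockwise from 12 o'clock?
The hour hand moves 30 degrees per hour and 0.5 degrees per minute.
At 7:23: (7) x 30 + 23 x 0.5 = 210 + 11.5 = 221.5 degrees

Final answer: 221.5 degrees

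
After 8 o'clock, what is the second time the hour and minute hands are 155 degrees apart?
At t minutes past 8:00, the hour hand is at 30 x 8 + 0.5t degrees and the minute hand is at 6t degrees.
The smaller angle between them is 155 degrees when |30H - 5.5t| = 155 or |30H - 5.5t| = 205.
With H = 8, solve 30 x 8 - 5.5t = +/- target for each target:
  t = (30 x 8 - 155) / 5.5 = 15.45
  t = (30 x 8 + 155) / 5.5 = 71.82 (outside (0, 60))
  t = (30 x 8 - 205) / 5.5 = 6.36
  t = (30 x 8 + 205) / 5.5 = 80.91 (outside (0, 60))
Valid solutions in (0, 60): {6.36, 15.45} minutes.
The second occurrence is t = 15.45 minutes.
The hands form a 155-degree angle at 15.45 minutes past 8:00.

Final answer: 15.45 minutes past 8:00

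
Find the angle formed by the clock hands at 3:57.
Hour hand position: 3 x 30 + 57 x 0.5 = 118.5 degrees
Minute hand position: 57 x 6 = 342 degrees
Difference: |118.5 - 342| = 223.5 degrees
Since 223.5 > 180, the smaller angle is 360 - 223.5 = 136.5 degrees

Final answer: 136.5 degrees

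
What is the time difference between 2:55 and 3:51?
From 2:55 to 3:51:
(3 x 60 + 51) - (2 x 60 + 55) = 231 - 175 = 56 minutes
= 56 minutes

Final answer: 56 minutes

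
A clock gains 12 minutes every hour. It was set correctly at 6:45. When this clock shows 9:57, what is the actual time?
For every 60 true minutes, the faulty clock advances 72 minutes, so 1 faulty-clock minute corresponds to 60/72 true minutes.
From 6:45 to 9:57 on the faulty dial is 192 minutes.
True elapsed: 192 x 60/72 = 160 minutes = 2 hours and 40 minutes.
True time: 6:45 + 2 hours and 40 minutes = 9:25.

Final answer: 9:25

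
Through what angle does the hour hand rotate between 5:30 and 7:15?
The hour hand moves 0.5 degrees per minute.
Time elapsed: 7:15 - 5:30 = 105 minutes
Angular displacement: 105 x 0.5 = 52.5 degrees

Final answer: 52.5 degrees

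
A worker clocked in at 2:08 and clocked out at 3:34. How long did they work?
From 2:08 to 3:34:
(3 x 60 + 34) - (2 x 60 + 8) = 214 - 128 = 86 minutes
= 1 hour and 26 minutes

Final answer: 1 hour and 26 minutes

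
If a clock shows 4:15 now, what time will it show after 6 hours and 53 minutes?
Starting time: 4:15
Adding 53 minutes to 15 minutes: 15 + 53 = 68 minutes = 1 hour and 8 minutes
Adding 6 hours: 4 + 6 + 1 (carry) = 11
Final time: 11:08

Final answer: 11:08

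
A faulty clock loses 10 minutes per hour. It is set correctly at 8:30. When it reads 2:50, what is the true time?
For every 60 true minutes, the faulty clock advances 50 minutes, so 1 faulty-clock minute corresponds to 60/50 true minutes.
From 8:30 to 2:50 on the faulty dial is 380 minutes.
True elapsed: 380 x 60/50 = 456 minutes = 7 hours and 36 minutes.
True time: 8:30 + 7 hours and 36 minutes = 4:06.

Final answer: 4:06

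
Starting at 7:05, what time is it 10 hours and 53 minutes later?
Starting time: 7:05
Adding 53 minutes to 5 minutes: 5 + 53 = 58 minutes
Adding 10 hours: 7 + 10 = 17 - 12 = 5
Final time: 5:58

Final answer: 5:58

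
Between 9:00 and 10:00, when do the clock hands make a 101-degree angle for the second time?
At t minutes past 9:00, the hour hand is at 30 x 9 + 0.5t degrees and the minute hand is at 6t degrees.
The smaller angle between them is 101 degrees when |30H - 5.5t| = 101 or |30H - 5.5t| = 259.
With H = 9, solve 30 x 9 - 5.5t = +/- target for each target:
  t = (30 x 9 - 101) / 5.5 = 30.73
  t = (30 x 9 + 101) / 5.5 = 67.45 (outside (0, 60))
  t = (30 x 9 - 259) / 5.5 = 2
  t = (30 x 9 + 259) / 5.5 = 96.18 (outside (0, 60))
Valid solutions in (0, 60): {2, 30.73} minutes.
The second occurrence is t = 30.73 minutes.
The hands form a 101-degree angle at 30.73 minutes past 9:00.

Final answer: 30.73 minutes past 9:00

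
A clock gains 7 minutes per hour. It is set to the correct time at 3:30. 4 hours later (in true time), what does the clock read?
For every 60 true minutes, the faulty clock advances 60 + 7 = 67 minutes.
True elapsed: 4 hours = 240 minutes.
Faulty clock advances: 240 x 67/60 = 268 minutes (drift: 28 minutes ahead).
Shown time: 3:30 + 268 minutes = 7:58.

Final answer: 7:58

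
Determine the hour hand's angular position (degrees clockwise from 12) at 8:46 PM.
The hour hand moves 30 degrees per hour and 0.5 degrees per minute.
At 8:46: (8) x 30 + 46 x 0.5 = 240 + 23 = 263 degrees

Final answer: 263 degrees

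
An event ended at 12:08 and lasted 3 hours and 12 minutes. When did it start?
Starting time: 12:08 = 8 total minutes past 12:00
Subtracting: 3 hours and 12 minutes = 192 minutes
8 - 192 = -184 (negative, add 12 hours = 720) = 536 minutes
= 8 hours and 56 minutes past 12:00 = 8:56

Final answer: 8:56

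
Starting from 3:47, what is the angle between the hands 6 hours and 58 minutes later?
First find the time 6 hours and 58 minutes after 3:47.
Total minutes: 3 x 60 + 47 + 6 x 60 + 58 = 645.
645 mod 720 = 645 minutes = 10:45.
Now compute the angle at 10:45:
Hour hand: 10 x 30 + 45 x 0.5 = 322.5 degrees
Minute hand: 45 x 6 = 270 degrees
Difference: |322.5 - 270| = 52.5 degrees
The angle is 52.5 degrees

Final answer: 52.5 degrees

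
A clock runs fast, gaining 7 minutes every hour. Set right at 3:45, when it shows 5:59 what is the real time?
For every 60 true minutes, the faulty clock advances 67 minutes, so 1 faulty-clock minute corresponds to 60/67 true minutes.
From 3:45 to 5:59 on the faulty dial is 134 minutes.
True elapsed: 134 x 60/67 = 120 minutes = 2 hours.
True time: 3:45 + 2 hours = 5:45.

Final answer: 5:45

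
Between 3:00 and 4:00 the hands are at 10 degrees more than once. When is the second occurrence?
At t minutes past 3:00, the hour hand is at 30 x 3 + 0.5t degrees and the minute hand is at 6t degrees.
The smaller angle between them is 10 degrees when |30H - 5.5t| = 10 or |30H - 5.5t| = 350.
With H = 3, solve 30 x 3 - 5.5t = +/- target for each target:
  t = (30 x 3 - 10) / 5.5 = 14.55
  t = (30 x 3 + 10) / 5.5 = 18.18
  t = (30 x 3 - 350) / 5.5 = -47.27 (outside (0, 60))
  t = (30 x 3 + 350) / 5.5 = 80 (outside (0, 60))
Valid solutions in (0, 60): {14.55, 18.18} minutes.
The second occurrence is t = 18.18 minutes.
The hands form a 10-degree angle at 18.18 minutes past 3:00.

Final answer: 18.18 minutes past 3:00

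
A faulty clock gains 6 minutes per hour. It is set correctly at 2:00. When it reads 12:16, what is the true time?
For every 60 true minutes, the faulty clock advances 66 minutes, so 1 faulty-clock minute corresponds to 60/66 true minutes.
From 2:00 to 12:16 on the faulty dial is 616 minutes.
True elapsed: 616 x 60/66 = 560 minutes = 9 hours and 20 minutes.
True time: 2:00 + 9 hours and 20 minutes = 11:20.

Final answer: 11:20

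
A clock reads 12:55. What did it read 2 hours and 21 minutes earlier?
Starting time: 12:55 = 55 total minutes past 12:00
Subtracting: 2 hours and 21 minutes = 141 minutes
55 - 141 = -86 (negative, add 12 hours = 720) = 634 minutes
= 10 hours and 34 minutes past 12:00 = 10:34

Final answer: 10:34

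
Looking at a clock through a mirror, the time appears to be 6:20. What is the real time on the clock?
Reflection across the vertical (12-6) axis maps a hand at angle A degrees to (360 - A) degrees, which sends a reading of T minutes past 12:00 to (720 - T) minutes past 12:00.
Mirror reads 6:20 = 380 minutes past 12:00.
Actual time: (720 - 380) mod 720 = 340 minutes = 5:40.

Final answer: 5:40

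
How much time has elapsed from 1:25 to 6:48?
From 1:25 to 6:48:
(6 x 60 + 48) - (1 x 60 + 25) = 408 - 85 = 323 minutes
= 5 hours and 23 minutes

Final answer: 5 hours and 23 minutes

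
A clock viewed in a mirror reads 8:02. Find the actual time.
Reflection across the vertical (12-6) axis maps a hand at angle A degrees to (360 - A) degrees, which sends a reading of T minutes past 12:00 to (720 - T) minutes past 12:00.
Mirror reads 8:02 = 482 minutes past 12:00.
Actual time: (720 - 482) mod 720 = 238 minutes = 3:58.

Final answer: 3:58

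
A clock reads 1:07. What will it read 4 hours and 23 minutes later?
Starting time: 1:07
Adding 23 minutes to 7 minutes: 7 + 23 = 30 minutes
Adding 4 hours: 1 + 4 = 5
Final time: 5:30

Final answer: 5:30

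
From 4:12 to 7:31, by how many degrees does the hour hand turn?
The hour hand moves 0.5 degrees per minute.
Time elapsed: 7:31 - 4:12 = 199 minutes
Angular displacement: 199 x 0.5 = 99.5 degrees

Final answer: 99.5 degrees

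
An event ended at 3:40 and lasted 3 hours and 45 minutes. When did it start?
Starting time: 3:40 = 220 total minutes past 12:00
Subtracting: 3 hours and 45 minutes = 225 minutes
220 - 225 = -5 (negative, add 12 hours = 720) = 715 minutes
= 11 hours and 55 minutes past 12:00 = 11:55

Final answer: 11:55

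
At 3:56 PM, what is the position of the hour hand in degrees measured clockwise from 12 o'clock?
The hour hand moves 30 degrees per hour and 0.5 degrees per minute.
At 3:56: (3) x 30 + 56 x 0.5 = 90 + 28 = 118 degrees

Final answer: 118 degrees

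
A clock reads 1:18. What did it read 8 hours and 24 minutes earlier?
Starting time: 1:18 = 78 total minutes past 12:00
Subtracting: 8 hours and 24 minutes = 504 minutes
78 - 504 = -426 (negative, add 12 hours = 720) = 294 minutes
= 4 hours and 54 minutes past 12:00 = 4:54

Final answer: 4:54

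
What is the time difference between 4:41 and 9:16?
From 4:41 to 9:16:
(9 x 60 + 16) - (4 x 60 + 41) = 556 - 281 = 275 minutes
= 4 hours and 35 minutes

Final answer: 4 hours and 35 minutes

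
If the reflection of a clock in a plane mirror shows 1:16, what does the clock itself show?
Reflection across the vertical (12-6) axis maps a hand at angle A degrees to (360 - A) degrees, which sends a reading of T minutes past 12:00 to (720 - T) minutes past 12:00.
Mirror reads 1:16 = 76 minutes past 12:00.
Actual time: (720 - 76) mod 720 = 644 minutes = 10:44.

Final answer: 10:44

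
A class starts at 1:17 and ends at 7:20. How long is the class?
From 1:17 to 7:20:
(7 x 60 + 20) - (1 x 60 + 17) = 440 - 77 = 363 minutes
= 6 hours and 3 minutes

Final answer: 6 hours and 3 minutes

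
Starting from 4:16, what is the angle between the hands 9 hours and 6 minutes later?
First find the time 9 hours and 6 minutes after 4:16.
Total minutes: 4 x 60 + 16 + 9 x 60 + 6 = 802.
802 mod 720 = 82 minutes = 1:22.
Now compute the angle at 1:22:
Hour hand: 1 x 30 + 22 x 0.5 = 41 degrees
Minute hand: 22 x 6 = 132 degrees
Difference: |41 - 132| = 91 degrees
The angle is 91 degrees

Final answer: 91 degrees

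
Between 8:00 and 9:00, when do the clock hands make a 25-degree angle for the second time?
At t minutes past 8:00, the hour hand is at 30 x 8 + 0.5t degrees and the minute hand is at 6t degrees.
The smaller angle between them is 25 degrees when |30H - 5.5t| = 25 or |30H - 5.5t| = 335.
With H = 8, solve 30 x 8 - 5.5t = +/- target for each target:
  t = (30 x 8 - 25) / 5.5 = 39.09
  t = (30 x 8 + 25) / 5.5 = 48.18
  t = (30 x 8 - 335) / 5.5 = -17.27 (outside (0, 60))
  t = (30 x 8 + 335) / 5.5 = 104.55 (outside (0, 60))
Valid solutions in (0, 60): {39.09, 48.18} minutes.
The second occurrence is t = 48.18 minutes.
The hands form a 25-degree angle at 48.18 minutes past 8:00.

Final answer: 48.18 minutes past 8:00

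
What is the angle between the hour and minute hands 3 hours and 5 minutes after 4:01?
First find the time 3 hours and 5 minutes after 4:01.
Total minutes: 4 x 60 + 1 + 3 x 60 + 5 = 426.
426 mod 720 = 426 minutes = 7:06.
Now compute the angle at 7:06:
Hour hand: 7 x 30 + 6 x 0.5 = 213 degrees
Minute hand: 6 x 6 = 36 degrees
Difference: |213 - 36| = 177 degrees
The angle is 177 degrees

Final answer: 177 degrees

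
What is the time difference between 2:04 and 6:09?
From 2:04 to 6:09:
(6 x 60 + 9) - (2 x 60 + 4) = 369 - 124 = 245 minutes
= 4 hours and 5 minutes

Final answer: 4 hours and 5 minutes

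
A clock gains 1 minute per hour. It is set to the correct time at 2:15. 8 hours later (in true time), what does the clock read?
For every 60 true minutes, the faulty clock advances 60 + 1 = 61 minutes.
True elapsed: 8 hours = 480 minutes.
Faulty clock advances: 480 x 61/60 = 488 minutes (drift: 8 minutes ahead).
Shown time: 2:15 + 488 minutes = 10:23.

Final answer: 10:23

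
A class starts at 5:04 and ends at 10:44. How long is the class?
From 5:04 to 10:44:
(10 x 60 + 44) - (5 x 60 + 4) = 644 - 304 = 340 minutes
= 5 hours and 40 minutes

Final answer: 5 hours and 40 minutes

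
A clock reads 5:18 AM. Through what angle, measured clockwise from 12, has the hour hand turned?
The hour hand moves 30 degrees per hour and 0.5 degrees per minute.
At 5:18: (5) x 30 + 18 x 0.5 = 150 + 9 = 159 degrees

Final answer: 159 degrees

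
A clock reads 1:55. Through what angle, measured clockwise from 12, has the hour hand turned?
The hour hand moves 30 degrees per hour and 0.5 degrees per minute.
At 1:55: (1) x 30 + 55 x 0.5 = 30 + 27.5 = 57.5 degrees

Final answer: 57.5 degrees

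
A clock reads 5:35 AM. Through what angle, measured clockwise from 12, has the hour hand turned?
The hour hand moves 30 degrees per hour and 0.5 degrees per minute.
At 5:35: (5) x 30 + 35 x 0.5 = 150 + 17.5 = 167.5 degrees

Final answer: 167.5 degrees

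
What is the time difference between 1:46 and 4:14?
From 1:46 to 4:14:
(4 x 60 + 14) - (1 x 60 + 46) = 254 - 106 = 148 minutes
= 2 hours and 28 minutes

Final answer: 2 hours and 28 minutes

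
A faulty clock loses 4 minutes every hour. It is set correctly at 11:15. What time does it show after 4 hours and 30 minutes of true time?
For every 60 true minutes, the faulty clock advances 60 - 4 = 56 minutes.
True elapsed: 4 hours and 30 minutes = 270 minutes.
Faulty clock advances: 270 x 56/60 = 252 minutes (drift: 18 minutes behind).
Shown time: 11:15 + 252 minutes = 3:27.

Final answer: 3:27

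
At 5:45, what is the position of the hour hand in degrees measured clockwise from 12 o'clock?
The hour hand moves 30 degrees per hour and 0.5 degrees per minute.
At 5:45: (5) x 30 + 45 x 0.5 = 150 + 22.5 = 172.5 degrees

Final answer: 172.5 degrees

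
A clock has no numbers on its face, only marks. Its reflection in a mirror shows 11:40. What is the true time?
Reflection across the vertical (12-6) axis maps a hand at angle A degrees to (360 - A) degrees, which sends a reading of T minutes past 12:00 to (720 - T) minutes past 12:00.
Mirror reads 11:40 = 700 minutes past 12:00.
Actual time: (720 - 700) mod 720 = 20 minutes = 12:20.

Final answer: 12:20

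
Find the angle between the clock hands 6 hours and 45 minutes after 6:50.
First find the time 6 hours and 45 minutes after 6:50.
Total minutes: 6 x 60 + 50 + 6 x 60 + 45 = 815.
815 mod 720 = 95 minutes = 1:35.
Now compute the angle at 1:35:
Hour hand: 1 x 30 + 35 x 0.5 = 47.5 degrees
Minute hand: 35 x 6 = 210 degrees
Difference: |47.5 - 210| = 162.5 degrees
The angle is 162.5 degrees

Final answer: 162.5 degrees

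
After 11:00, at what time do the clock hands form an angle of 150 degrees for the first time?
At t minutes past 11:00, the hour hand is at 30 x 11 + 0.5t degrees and the minute hand is at 6t degrees.
The smaller angle between them is 150 degrees when |30H - 5.5t| = 150 or |30H - 5.5t| = 210.
With H = 11, solve 30 x 11 - 5.5t = +/- target for each target:
  t = (30 x 11 - 150) / 5.5 = 32.73
  t = (30 x 11 + 150) / 5.5 = 87.27 (outside (0, 60))
  t = (30 x 11 - 210) / 5.5 = 21.82
  t = (30 x 11 + 210) / 5.5 = 98.18 (outside (0, 60))
Valid solutions in (0, 60): {21.82, 32.73} minutes.
The first occurrence is t = 21.82 minutes.
The hands form a 150-degree angle at 21.82 minutes past 11:00.

Final answer: 21.82 minutes past 11:00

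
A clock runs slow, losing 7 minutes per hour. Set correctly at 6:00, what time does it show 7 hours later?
For every 60 true minutes, the faulty clock advances 60 - 7 = 53 minutes.
True elapsed: 7 hours = 420 minutes.
Faulty clock advances: 420 x 53/60 = 371 minutes (drift: 49 minutes behind).
Shown time: 6:00 + 371 minutes = 12:11.

Final answer: 12:11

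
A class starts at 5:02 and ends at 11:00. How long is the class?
From 5:02 to 11:00:
(11 x 60 + 0) - (5 x 60 + 2) = 660 - 302 = 358 minutes
= 5 hours and 58 minutes

Final answer: 5 hours and 58 minutes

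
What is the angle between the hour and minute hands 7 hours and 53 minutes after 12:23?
First find the time 7 hours and 53 minutes after 12:23.
Total minutes: 12 x 60 + 23 + 7 x 60 + 53 = 1216.
1216 mod 720 = 496 minutes = 8:16.
Now compute the angle at 8:16:
Hour hand: 8 x 30 + 16 x 0.5 = 248 degrees
Minute hand: 16 x 6 = 96 degrees
Difference: |248 - 96| = 152 degrees
The angle is 152 degrees

Final answer: 152 degrees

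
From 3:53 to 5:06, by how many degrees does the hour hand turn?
The hour hand moves 0.5 degrees per minute.
Time elapsed: 5:06 - 3:53 = 73 minutes
Angular displacement: 73 x 0.5 = 36.5 degrees

Final answer: 36.5 degrees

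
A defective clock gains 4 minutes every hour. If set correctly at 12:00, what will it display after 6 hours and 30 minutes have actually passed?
For every 60 true minutes, the faulty clock advances 60 + 4 = 64 minutes.
True elapsed: 6 hours and 30 minutes = 390 minutes.
Faulty clock advances: 390 x 64/60 = 416 minutes (drift: 26 minutes ahead).
Shown time: 12:00 + 416 minutes = 6:56.

Final answer: 6:56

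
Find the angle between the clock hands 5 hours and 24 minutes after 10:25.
First find the time 5 hours and 24 minutes after 10:25.
Total minutes: 10 x 60 + 25 + 5 x 60 + 24 = 949.
949 mod 720 = 229 minutes = 3:49.
Now compute the angle at 3:49:
Hour hand: 3 x 30 + 49 x 0.5 = 114.5 degrees
Minute hand: 49 x 6 = 294 degrees
Difference: |114.5 - 294| = 179.5 degrees
The angle is 179.5 degrees

Final answer: 179.5 degrees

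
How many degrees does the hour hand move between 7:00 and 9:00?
The hour hand moves 0.5 degrees per minute.
Time elapsed: 9:00 - 7:00 = 120 minutes
Angular displacement: 120 x 0.5 = 60 degrees

Final answer: 60 degrees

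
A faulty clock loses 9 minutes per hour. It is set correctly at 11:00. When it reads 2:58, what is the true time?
For every 60 true minutes, the faulty clock advances 51 minutes, so 1 faulty-clock minute corresponds to 60/51 true minutes.
From 11:00 to 2:58 on the faulty dial is 238 minutes.
True elapsed: 238 x 60/51 = 280 minutes = 4 hours and 40 minutes.
True time: 11:00 + 4 hours and 40 minutes = 3:40.

Final answer: 3:40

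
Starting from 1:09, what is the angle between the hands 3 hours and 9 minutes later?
First find the time 3 hours and 9 minutes after 1:09.
Total minutes: 1 x 60 + 9 + 3 x 60 + 9 = 258.
258 mod 720 = 258 minutes = 4:18.
Now compute the angle at 4:18:
Hour hand: 4 x 30 + 18 x 0.5 = 129 degrees
Minute hand: 18 x 6 = 108 degrees
Difference: |129 - 108| = 21 degrees
The angle is 21 degrees

Final answer: 21 degrees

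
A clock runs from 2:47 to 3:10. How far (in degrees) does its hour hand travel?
The hour hand moves 0.5 degrees per minute.
Time elapsed: 3:10 - 2:47 = 23 minutes
Angular displacement: 23 x 0.5 = 11.5 degrees

Final answer: 11.5 degrees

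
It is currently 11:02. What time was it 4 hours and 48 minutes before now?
Starting time: 11:02 = 662 total minutes past 12:00
Subtracting: 4 hours and 48 minutes = 288 minutes
662 - 288 = 374 minutes
= 6 hours and 14 minutes past 12:00 = 6:14

Final answer: 6:14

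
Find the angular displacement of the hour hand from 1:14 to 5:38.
The hour hand moves 0.5 degrees per minute.
Time elapsed: 5:38 - 1:14 = 264 minutes
Angular displacement: 264 x 0.5 = 132 degrees

Final answer: 132 degrees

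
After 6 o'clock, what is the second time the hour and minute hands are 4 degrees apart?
At t minutes past 6:00, the hour hand is at 30 x 6 + 0.5t degrees and the minute hand is at 6t degrees.
The smaller angle between them is 4 degrees when |30H - 5.5t| = 4 or |30H - 5.5t| = 356.
With H = 6, solve 30 x 6 - 5.5t = +/- target for each target:
  t = (30 x 6 - 4) / 5.5 = 32
  t = (30 x 6 + 4) / 5.5 = 33.45
  t = (30 x 6 - 356) / 5.5 = -32 (outside (0, 60))
  t = (30 x 6 + 356) / 5.5 = 97.45 (outside (0, 60))
Valid solutions in (0, 60): {32, 33.45} minutes.
The second occurrence is t = 33.45 minutes.
The hands form a 4-degree angle at 33.45 minutes past 6:00.

Final answer: 33.45 minutes past 6:00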